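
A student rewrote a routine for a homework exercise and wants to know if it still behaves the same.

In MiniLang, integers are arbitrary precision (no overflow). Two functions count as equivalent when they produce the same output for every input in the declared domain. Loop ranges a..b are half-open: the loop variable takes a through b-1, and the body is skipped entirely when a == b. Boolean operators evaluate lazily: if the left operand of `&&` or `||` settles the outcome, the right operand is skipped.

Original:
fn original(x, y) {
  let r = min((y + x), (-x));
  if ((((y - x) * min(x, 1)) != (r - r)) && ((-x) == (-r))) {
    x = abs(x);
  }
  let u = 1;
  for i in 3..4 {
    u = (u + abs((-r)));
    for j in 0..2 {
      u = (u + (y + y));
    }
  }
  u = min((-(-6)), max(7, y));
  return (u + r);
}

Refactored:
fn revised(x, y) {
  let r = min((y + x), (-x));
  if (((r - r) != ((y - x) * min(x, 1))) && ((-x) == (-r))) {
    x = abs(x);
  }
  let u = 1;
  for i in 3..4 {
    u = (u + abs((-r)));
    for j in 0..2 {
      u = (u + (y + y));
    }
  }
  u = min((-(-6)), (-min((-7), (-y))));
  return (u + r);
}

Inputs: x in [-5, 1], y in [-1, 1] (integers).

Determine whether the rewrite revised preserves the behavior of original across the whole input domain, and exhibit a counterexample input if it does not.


The two versions differ — the changes include min/max/abs usage differs.
Tracing x=-4, y=-1: original: r becomes -5; next ((((y - x) * min(x, 1)) != (r - r)) && ((-x) == (-r))) evaluates to false; next u becomes 1; next at i=3:; next u becomes 6; next at j=0:; next u becomes 4; next at j=1:; next u becomes 2; next u becomes 6; next final value 1 | revised: r becomes -5; next (((r - r) != ((y - x) * min(x, 1))) && ((-x) == (-r))) evaluates to false; next u becomes 1; next at i=3:; next u becomes 6; next at j=0:; next u becomes 4; next at j=1:; next u becomes 2; next u becomes 6; next final value 1 — matching result 1.
Checked all 21 inputs in the declared domain: the outputs agree on every one.
verdict: equivalent


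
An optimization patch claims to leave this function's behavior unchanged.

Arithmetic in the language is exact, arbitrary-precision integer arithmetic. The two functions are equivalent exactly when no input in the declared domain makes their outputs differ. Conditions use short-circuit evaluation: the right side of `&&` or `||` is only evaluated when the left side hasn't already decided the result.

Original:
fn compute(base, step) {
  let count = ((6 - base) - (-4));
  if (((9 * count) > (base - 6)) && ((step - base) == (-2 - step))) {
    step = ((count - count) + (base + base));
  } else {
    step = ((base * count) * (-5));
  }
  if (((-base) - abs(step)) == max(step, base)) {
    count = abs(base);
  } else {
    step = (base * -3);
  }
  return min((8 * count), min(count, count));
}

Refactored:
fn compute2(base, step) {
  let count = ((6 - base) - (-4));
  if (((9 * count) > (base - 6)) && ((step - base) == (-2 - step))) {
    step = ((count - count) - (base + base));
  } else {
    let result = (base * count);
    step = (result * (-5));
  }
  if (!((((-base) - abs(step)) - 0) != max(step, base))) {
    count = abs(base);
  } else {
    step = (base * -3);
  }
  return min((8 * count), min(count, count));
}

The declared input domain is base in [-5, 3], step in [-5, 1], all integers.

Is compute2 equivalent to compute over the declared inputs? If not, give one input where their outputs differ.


Input base=-4, step=-3: 4 from compute versus 14 from compute2.
verdict: not equivalent; witness: base=-4, step=-3


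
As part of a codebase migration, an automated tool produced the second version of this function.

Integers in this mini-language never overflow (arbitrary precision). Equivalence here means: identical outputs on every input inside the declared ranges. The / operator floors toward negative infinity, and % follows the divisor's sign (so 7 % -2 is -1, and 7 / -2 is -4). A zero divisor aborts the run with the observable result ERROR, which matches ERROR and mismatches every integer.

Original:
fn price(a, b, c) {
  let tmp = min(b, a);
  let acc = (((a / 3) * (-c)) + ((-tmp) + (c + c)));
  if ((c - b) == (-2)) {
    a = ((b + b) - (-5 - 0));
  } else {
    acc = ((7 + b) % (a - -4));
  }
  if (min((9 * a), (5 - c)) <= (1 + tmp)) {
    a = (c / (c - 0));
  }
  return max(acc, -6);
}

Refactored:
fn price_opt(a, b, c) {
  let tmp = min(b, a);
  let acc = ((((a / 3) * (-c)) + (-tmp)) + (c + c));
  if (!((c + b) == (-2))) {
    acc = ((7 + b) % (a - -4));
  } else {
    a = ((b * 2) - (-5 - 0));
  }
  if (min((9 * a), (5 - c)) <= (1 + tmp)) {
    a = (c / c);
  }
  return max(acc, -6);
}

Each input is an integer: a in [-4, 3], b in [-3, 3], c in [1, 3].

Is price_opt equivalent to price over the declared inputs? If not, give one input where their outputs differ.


These are not equivalent — on a=-4, b=-3, c=1 the outputs split (ERROR vs 8).
price: tmp becomes -4; next acc becomes 8; next ((c - b) == (-2)) evaluates to false; next hits division by zero so the output is ERROR
price_opt: tmp becomes -4; next acc becomes 8; next (!((c + b) == (-2))) evaluates to false; next a becomes -1; next (min((9 * a), (5 - c)) <= (1 + tmp)) evaluates to true; next a becomes 1; next final value 8
verdict: not equivalent; witness: a=-4, b=-3, c=1


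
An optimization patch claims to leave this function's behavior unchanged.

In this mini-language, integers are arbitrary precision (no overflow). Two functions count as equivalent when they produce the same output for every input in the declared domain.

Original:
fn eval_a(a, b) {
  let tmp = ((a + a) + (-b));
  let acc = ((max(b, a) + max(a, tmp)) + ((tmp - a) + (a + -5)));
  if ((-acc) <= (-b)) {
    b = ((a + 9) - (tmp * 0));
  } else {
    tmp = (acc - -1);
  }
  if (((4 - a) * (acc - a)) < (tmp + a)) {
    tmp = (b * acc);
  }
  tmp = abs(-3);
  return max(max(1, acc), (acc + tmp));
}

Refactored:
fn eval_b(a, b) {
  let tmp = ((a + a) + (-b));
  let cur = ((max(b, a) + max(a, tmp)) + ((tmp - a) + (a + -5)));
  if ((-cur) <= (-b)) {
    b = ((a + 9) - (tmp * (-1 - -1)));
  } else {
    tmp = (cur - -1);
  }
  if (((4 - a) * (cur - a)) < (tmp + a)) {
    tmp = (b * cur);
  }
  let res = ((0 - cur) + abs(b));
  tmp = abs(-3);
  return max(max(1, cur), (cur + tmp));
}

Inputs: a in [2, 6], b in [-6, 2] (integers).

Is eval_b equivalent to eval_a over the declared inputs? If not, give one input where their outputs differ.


Side by side, the visible changes include: local variable names differ, plus min/max/abs usage differs, plus arithmetic usage differs, plus statement counts differ, plus constant usage differs.
Tracing a=4, b=-6: eval_a: tmp := 14 | acc := 27 | ((-acc) <= (-b)): true | b := 13 | (((4 - a) * (acc - a)) < (tmp + a)): true | tmp := 351 | tmp := 3 | result 30 | eval_b: tmp := 14 | cur := 27 | ((-cur) <= (-b)): true | b := 13 | (((4 - a) * (cur - a)) < (tmp + a)): true | tmp := 351 | res := -14 | tmp := 3 | result 30 — matching result 30.
An exhaustive pass over the 45 declared inputs shows identical outputs.
verdict: equivalent


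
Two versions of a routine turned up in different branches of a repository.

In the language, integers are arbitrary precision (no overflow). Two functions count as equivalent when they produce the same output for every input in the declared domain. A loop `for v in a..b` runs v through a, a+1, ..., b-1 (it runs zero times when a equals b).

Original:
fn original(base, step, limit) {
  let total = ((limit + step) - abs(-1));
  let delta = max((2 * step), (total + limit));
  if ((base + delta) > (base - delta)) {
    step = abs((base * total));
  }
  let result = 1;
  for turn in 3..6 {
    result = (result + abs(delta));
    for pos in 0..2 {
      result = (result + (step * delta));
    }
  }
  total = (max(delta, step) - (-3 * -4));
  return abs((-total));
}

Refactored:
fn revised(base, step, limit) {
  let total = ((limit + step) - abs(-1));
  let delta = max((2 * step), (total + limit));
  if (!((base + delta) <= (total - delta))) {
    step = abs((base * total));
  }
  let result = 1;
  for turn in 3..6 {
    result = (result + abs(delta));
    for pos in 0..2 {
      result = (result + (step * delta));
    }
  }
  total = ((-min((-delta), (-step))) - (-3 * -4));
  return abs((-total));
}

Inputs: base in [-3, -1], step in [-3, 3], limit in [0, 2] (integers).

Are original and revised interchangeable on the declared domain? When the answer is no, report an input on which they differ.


Run the pair on base=-3, step=-2, limit=2.
original: total = -1; delta = 1; ((base + delta) > (base - delta)) -> true; step = 3; result = 1; [turn=3]; result = 2; [pos=0]; result = 5; [pos=1]; result = 8; [turn=4]; result = 9; [pos=0]; result = 12; [pos=1]; result = 15; [turn=5]; result = 16; [pos=0]; result = 19; [pos=1]; result = 22; total = -9; return 9
revised: total = -1; delta = 1; (!((base + delta) <= (total - delta))) -> false; result = 1; [turn=3]; result = 2; [pos=0]; result = 0; [pos=1]; result = -2; [turn=4]; result = -1; [pos=0]; result = -3; [pos=1]; result = -5; [turn=5]; result = -4; [pos=0]; result = -6; [pos=1]; result = -8; total = -11; return 11
9 vs 11 — the two versions disagree here.
verdict: not equivalent; witness: base=-3, step=-2, limit=2


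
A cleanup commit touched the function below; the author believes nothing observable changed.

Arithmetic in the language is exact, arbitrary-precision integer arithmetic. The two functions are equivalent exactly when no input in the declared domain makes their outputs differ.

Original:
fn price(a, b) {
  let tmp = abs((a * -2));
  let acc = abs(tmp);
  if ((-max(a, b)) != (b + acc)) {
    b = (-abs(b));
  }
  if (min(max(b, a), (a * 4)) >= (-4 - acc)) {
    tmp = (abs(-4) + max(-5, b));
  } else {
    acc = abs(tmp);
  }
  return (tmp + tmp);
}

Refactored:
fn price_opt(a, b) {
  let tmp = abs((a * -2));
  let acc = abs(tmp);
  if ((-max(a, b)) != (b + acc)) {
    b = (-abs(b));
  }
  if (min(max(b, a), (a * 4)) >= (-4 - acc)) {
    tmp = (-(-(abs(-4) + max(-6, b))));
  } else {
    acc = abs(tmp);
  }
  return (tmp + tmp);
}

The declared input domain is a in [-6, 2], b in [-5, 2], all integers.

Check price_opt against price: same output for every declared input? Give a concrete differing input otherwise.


Although `-5` became `-6`, no input in the stated domain can expose it.
Tracing a=-3, b=-4: price: tmp := 6 | acc := 6 | ((-max(a, b)) != (b + acc)): true | b := -4 | (min(max(b, a), (a * 4)) >= (-4 - acc)): false | acc := 6 | result 12 | price_opt: tmp := 6 | acc := 6 | ((-max(a, b)) != (b + acc)): true | b := -4 | (min(max(b, a), (a * 4)) >= (-4 - acc)): false | acc := 6 | result 12 — matching result 12.
An exhaustive pass over the 72 declared inputs shows identical outputs.
verdict: equivalent


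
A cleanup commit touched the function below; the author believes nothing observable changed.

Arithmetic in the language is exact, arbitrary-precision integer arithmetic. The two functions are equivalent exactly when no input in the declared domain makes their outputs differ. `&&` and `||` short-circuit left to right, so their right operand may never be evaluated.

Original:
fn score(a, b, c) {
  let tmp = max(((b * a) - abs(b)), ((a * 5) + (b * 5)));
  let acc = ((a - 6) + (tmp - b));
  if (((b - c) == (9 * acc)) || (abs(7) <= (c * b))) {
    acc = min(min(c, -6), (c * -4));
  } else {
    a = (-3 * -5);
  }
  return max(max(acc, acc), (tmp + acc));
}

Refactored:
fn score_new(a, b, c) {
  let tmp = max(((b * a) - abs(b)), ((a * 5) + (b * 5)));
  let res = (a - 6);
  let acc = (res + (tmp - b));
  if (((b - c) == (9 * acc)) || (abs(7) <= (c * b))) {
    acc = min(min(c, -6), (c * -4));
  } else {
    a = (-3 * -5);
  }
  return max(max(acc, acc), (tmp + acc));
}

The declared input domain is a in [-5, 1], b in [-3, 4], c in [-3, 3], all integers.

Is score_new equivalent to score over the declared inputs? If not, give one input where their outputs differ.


Comparing the listings, the differences include: statement counts differ; also local variable names differ.
One worked example (a=-2, b=-2, c=-2) — score: tmp = 2; acc = -4; (((b - c) == (9 * acc)) || (abs(7) <= (c * b))) -> false; a = 15; return -2; score_new: tmp = 2; res = -8; acc = -4; (((b - c) == (9 * acc)) || (abs(7) <= (c * b))) -> false; a = 15; return -2; agreement on -2.
Checked all 392 inputs in the declared domain: the outputs agree on every one.
verdict: equivalent


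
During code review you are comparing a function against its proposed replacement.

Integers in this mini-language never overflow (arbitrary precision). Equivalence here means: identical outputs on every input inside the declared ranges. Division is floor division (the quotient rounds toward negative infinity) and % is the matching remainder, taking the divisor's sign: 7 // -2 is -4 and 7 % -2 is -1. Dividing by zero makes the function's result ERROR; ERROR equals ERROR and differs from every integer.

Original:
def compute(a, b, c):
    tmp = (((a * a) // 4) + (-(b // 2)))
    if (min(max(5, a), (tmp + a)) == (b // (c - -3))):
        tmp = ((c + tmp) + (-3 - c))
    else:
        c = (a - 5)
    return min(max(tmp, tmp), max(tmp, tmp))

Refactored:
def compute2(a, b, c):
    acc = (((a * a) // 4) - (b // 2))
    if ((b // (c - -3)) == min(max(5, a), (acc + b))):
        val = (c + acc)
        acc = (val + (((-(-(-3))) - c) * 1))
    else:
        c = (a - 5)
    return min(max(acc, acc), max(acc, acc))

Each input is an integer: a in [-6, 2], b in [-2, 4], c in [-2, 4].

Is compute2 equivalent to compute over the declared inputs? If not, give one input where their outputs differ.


Not equivalent: a=-6, b=2, c=-2 separates them (5 vs 8).
compute: tmp = 8; (min(max(5, a), (tmp + a)) == (b // (c - -3))) -> true; tmp = 5; return 5
compute2: acc = 8; ((b // (c - -3)) == min(max(5, a), (acc + b))) -> false; c = -11; return 8
verdict: not equivalent; witness: a=-6, b=2, c=-2


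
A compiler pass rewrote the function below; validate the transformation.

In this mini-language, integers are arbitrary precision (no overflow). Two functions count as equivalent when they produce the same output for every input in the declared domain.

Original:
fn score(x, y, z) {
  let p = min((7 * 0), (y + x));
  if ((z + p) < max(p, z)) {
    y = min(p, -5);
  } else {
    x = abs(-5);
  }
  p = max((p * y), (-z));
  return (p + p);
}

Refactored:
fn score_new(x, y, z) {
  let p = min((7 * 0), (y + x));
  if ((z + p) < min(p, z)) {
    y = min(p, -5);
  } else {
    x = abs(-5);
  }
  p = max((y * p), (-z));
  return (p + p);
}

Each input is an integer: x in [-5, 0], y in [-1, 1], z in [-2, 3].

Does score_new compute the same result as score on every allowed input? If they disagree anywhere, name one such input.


Try x=-5, y=-1, z=0.
score: p becomes -6; next ((z + p) < max(p, z)) evaluates to true; next y becomes -6; next p becomes 36; next final value 72
score_new: p becomes -6; next ((z + p) < min(p, z)) evaluates to false; next x becomes 5; next p becomes 6; next final value 12
72 != 12, so the rewrite changes behavior.
verdict: not equivalent; witness: x=-5, y=-1, z=0


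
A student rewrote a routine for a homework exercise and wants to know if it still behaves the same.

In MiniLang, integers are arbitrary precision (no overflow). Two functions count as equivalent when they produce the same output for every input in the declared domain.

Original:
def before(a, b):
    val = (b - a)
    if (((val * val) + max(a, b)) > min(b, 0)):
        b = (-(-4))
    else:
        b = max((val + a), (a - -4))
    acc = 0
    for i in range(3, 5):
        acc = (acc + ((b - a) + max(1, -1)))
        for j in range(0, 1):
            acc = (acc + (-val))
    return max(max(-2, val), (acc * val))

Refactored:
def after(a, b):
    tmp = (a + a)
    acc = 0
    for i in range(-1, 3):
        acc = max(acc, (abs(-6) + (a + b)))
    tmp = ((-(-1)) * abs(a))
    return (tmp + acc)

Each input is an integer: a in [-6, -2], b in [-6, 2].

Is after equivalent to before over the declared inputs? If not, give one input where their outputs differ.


Try a=-6, b=-6.
before: val = 0; (((val * val) + max(a, b)) > min(b, 0)) -> false; b = -2; acc = 0; [i=3]; acc = 5; [j=0]; acc = 5; [i=4]; acc = 10; [j=0]; acc = 10; return 0
after: tmp = -12; acc = 0; [i=-1]; acc = 0; [i=0]; acc = 0; [i=1]; acc = 0; [i=2]; acc = 0; tmp = 6; return 6
0 != 6, so the rewrite changes behavior.
verdict: not equivalent; witness: a=-6, b=-6


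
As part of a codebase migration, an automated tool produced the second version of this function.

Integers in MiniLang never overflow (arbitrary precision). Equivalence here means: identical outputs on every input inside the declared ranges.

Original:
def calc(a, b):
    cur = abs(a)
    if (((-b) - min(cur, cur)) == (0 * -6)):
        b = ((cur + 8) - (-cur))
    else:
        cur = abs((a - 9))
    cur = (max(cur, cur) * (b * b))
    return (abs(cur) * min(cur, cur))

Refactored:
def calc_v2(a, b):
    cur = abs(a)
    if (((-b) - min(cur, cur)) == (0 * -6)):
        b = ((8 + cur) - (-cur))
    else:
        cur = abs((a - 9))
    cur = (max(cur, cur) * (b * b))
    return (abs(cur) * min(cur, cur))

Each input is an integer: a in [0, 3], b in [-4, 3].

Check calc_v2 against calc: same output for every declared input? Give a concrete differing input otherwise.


Differences: same computation, different form — yet all 32 inputs agree.
verdict: equivalent


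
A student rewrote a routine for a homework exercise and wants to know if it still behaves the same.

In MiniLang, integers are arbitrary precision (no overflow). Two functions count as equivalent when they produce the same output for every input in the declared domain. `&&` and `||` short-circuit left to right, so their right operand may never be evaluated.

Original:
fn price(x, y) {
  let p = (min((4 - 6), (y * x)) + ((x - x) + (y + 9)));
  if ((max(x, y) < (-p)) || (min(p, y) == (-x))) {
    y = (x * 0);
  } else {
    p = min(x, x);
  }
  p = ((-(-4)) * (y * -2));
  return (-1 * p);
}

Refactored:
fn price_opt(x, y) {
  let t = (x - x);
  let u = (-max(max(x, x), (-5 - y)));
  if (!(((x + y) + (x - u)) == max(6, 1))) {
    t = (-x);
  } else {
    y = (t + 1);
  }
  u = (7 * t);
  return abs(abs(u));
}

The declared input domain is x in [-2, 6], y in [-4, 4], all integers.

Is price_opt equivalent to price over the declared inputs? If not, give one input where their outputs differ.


Consider the input x=-2, y=-4.
price: p becomes 3; next ((max(x, y) < (-p)) || (min(p, y) == (-x))) evaluates to false; next p becomes -2; next p becomes 32; next final value -32
price_opt: t becomes 0; next u becomes 1; next (!(((x + y) + (x - u)) == max(6, 1))) evaluates to true; next t becomes 2; next u becomes 14; next final value 14
-32 vs 14 — the two versions disagree here.
verdict: not equivalent; witness: x=-2, y=-4


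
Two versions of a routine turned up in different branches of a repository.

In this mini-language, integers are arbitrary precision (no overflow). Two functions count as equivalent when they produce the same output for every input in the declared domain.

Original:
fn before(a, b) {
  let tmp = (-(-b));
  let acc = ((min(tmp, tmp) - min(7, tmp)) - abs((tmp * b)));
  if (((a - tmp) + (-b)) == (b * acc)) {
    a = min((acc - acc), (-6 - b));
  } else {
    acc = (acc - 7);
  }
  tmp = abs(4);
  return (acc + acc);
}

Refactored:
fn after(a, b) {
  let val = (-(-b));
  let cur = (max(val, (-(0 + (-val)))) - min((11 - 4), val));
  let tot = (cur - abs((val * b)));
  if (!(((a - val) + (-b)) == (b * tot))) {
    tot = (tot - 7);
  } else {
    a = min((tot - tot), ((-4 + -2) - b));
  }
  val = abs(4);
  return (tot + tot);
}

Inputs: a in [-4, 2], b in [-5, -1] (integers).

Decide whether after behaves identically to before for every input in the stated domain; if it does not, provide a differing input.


Equivalent. One difference looks behavioral, but it never changes the outcome for any declared input.
Every one of the 35 inputs gives matching results.
Spot check at a=1, b=-4 — before: tmp=-4, then acc=-16, then (((a - tmp) + (-b)) == (b * acc)) is false, then acc=-23, then tmp=4, then returns -46. after: val=-4, then cur=0, then tot=-16, then (!(((a - val) + (-b)) == (b * tot))) is true, then tot=-23, then val=4, then returns -46. Both give -46.
verdict: equivalent


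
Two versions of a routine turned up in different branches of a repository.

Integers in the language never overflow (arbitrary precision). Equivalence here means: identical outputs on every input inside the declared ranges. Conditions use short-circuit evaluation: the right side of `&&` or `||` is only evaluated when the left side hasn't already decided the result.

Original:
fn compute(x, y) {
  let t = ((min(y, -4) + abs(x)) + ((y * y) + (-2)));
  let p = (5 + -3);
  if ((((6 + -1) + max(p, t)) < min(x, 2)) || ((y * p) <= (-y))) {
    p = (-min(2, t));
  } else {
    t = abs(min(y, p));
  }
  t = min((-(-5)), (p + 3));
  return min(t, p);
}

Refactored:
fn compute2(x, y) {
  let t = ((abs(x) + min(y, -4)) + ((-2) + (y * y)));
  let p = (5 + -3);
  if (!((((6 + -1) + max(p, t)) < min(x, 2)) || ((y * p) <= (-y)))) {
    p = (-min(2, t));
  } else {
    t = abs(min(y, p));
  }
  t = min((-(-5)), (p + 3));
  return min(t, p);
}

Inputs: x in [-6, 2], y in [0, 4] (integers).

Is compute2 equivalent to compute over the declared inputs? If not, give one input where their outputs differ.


Take x=-6, y=0.
compute: t = 0; p = 2; ((((6 + -1) + max(p, t)) < min(x, 2)) || ((y * p) <= (-y))) -> true; p = 0; t = 3; return 0
compute2: t = 0; p = 2; (!((((6 + -1) + max(p, t)) < min(x, 2)) || ((y * p) <= (-y)))) -> false; t = 0; t = 5; return 2
0 against 2: the behavior changed.
verdict: not equivalent; witness: x=-6, y=0


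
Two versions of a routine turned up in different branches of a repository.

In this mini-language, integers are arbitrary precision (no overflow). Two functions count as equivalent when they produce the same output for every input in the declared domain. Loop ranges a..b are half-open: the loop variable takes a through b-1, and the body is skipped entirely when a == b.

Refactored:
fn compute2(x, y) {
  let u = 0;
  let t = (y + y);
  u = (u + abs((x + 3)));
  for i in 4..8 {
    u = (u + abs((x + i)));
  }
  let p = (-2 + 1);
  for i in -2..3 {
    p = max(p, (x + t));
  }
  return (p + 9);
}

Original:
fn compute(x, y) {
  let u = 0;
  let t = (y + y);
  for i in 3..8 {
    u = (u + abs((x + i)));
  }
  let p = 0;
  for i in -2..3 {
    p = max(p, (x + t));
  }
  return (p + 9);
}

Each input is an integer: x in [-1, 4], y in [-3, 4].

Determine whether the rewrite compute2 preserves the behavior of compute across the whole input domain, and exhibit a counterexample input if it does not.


There is a counterexample at x=-1, y=-3: 9 on one side, 8 on the other.
compute: u becomes 0; next t becomes -6; next at i=3:; next u becomes 2; next at i=4:; next u becomes 5; next at i=5:; next u becomes 9; next at i=6:; next u becomes 14; next at i=7:; next u becomes 20; next p becomes 0; next at i=-2:; next p becomes 0; next at i=-1:; next p becomes 0; next at i=0:; next p becomes 0; next at i=1:; next p becomes 0; next at i=2:; next p becomes 0; next final value 9
compute2: u becomes 0; next t becomes -6; next u becomes 2; next at i=4:; next u becomes 5; next at i=5:; next u becomes 9; next at i=6:; next u becomes 14; next at i=7:; next u becomes 20; next p becomes -1; next at i=-2:; next p becomes -1; next at i=-1:; next p becomes -1; next at i=0:; next p becomes -1; next at i=1:; next p becomes -1; next at i=2:; next p becomes -1; next final value 8
verdict: not equivalent; witness: x=-1, y=-3


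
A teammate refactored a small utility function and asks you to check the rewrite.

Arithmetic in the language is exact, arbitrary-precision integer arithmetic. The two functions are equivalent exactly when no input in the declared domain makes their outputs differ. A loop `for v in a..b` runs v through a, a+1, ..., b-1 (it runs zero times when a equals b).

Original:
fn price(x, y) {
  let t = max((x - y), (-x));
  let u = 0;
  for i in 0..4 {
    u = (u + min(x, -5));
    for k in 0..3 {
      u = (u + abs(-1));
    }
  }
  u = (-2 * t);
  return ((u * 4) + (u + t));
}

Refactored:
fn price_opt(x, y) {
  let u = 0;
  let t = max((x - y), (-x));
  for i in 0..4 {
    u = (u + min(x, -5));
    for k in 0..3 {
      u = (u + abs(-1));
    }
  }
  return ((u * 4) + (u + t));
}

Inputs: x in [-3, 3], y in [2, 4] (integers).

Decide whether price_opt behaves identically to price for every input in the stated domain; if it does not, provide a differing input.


x=-3, y=2 yields -27 from price but -37 from price_opt.
verdict: not equivalent; witness: x=-3, y=2


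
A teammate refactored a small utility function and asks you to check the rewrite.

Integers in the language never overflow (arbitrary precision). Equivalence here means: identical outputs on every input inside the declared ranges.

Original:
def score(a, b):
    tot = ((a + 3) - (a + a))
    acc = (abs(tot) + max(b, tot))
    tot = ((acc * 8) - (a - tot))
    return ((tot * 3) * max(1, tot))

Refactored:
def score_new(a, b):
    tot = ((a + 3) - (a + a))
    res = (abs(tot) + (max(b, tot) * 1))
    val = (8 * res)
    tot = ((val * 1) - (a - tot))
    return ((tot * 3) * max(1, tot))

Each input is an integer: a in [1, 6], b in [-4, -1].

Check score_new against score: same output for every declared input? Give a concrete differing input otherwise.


Comparing the listings, the differences include: statement counts differ, plus constant usage differs, plus local variable names differ, plus arithmetic usage differs.
One worked example (a=1, b=-3) — score: tot = 2; acc = 4; tot = 33; return 3267; score_new: tot = 2; res = 4; val = 32; tot = 33; return 3267; agreement on 3267.
An exhaustive pass over the 24 declared inputs shows identical outputs.
verdict: equivalent


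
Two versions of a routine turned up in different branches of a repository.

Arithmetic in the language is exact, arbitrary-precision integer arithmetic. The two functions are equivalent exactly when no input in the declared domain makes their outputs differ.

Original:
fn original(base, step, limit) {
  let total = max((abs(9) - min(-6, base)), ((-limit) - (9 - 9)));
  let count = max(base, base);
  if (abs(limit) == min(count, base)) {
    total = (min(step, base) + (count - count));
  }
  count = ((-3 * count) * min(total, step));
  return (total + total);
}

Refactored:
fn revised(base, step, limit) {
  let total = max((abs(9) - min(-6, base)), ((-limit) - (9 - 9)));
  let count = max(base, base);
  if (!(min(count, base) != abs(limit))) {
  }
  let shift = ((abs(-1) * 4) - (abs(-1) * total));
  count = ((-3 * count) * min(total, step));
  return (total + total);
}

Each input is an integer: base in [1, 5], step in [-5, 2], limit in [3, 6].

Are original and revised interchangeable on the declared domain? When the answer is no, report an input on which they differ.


Try base=3, step=-5, limit=3.
original: total becomes 15; next count becomes 3; next (abs(limit) == min(count, base)) evaluates to true; next total becomes -5; next count becomes 45; next final value -10
revised: total becomes 15; next count becomes 3; next (!(min(count, base) != abs(limit))) evaluates to true; next shift becomes -11; next count becomes 45; next final value 30
-10 and 30 differ, so these are not the same function on this domain.
verdict: not equivalent; witness: base=3, step=-5, limit=3


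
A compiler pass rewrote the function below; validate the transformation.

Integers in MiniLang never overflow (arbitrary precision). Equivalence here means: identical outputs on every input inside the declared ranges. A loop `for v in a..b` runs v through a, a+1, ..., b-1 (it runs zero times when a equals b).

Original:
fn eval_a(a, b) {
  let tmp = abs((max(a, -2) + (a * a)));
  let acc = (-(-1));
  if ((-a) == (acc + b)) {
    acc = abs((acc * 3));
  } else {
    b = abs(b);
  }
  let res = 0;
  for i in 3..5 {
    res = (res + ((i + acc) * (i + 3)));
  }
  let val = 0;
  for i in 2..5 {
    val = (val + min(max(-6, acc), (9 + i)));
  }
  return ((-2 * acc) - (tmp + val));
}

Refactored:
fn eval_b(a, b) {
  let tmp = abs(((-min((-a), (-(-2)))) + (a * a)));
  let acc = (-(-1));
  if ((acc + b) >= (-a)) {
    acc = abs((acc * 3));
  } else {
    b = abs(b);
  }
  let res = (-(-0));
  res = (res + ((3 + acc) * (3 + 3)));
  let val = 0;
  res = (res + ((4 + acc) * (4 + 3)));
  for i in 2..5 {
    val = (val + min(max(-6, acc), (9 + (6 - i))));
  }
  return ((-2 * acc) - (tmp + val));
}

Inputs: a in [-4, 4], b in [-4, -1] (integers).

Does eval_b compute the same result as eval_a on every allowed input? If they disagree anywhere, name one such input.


Not equivalent: a=1, b=-1 separates them (-7 vs -17).
eval_a: tmp=2, then acc=1, then ((-a) == (acc + b)) is false, then b=1, then res=0, then (i=3), then res=24, then (i=4), then res=59, then val=0, then (i=2), then val=1, then (i=3), then val=2, then (i=4), then val=3, then returns -7
eval_b: tmp=2, then acc=1, then ((acc + b) >= (-a)) is true, then acc=3, then res=0, then res=36, then val=0, then res=85, then (i=2), then val=3, then (i=3), then val=6, then (i=4), then val=9, then returns -17
verdict: not equivalent; witness: a=1, b=-1


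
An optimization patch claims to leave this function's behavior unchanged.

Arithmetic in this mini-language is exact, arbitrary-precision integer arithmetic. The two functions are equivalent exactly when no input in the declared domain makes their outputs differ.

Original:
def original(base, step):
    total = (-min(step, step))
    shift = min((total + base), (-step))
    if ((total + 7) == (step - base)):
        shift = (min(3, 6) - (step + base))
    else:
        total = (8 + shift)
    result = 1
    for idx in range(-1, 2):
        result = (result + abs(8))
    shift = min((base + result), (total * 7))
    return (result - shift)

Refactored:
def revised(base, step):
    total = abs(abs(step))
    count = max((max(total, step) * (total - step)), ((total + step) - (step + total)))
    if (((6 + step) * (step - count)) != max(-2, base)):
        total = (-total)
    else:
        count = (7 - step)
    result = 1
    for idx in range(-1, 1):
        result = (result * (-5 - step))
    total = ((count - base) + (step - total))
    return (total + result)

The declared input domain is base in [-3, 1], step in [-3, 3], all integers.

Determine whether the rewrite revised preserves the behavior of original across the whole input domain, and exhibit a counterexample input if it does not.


Evaluate both at base=-3, step=-3.
original: total := 3 | shift := 0 | ((total + 7) == (step - base)): false | total := 8 | result := 1 | iter idx=-1: | result := 9 | iter idx=0: | result := 17 | iter idx=1: | result := 25 | shift := 22 | result 3
revised: total := 3 | count := 18 | (((6 + step) * (step - count)) != max(-2, base)): true | total := -3 | result := 1 | iter idx=-1: | result := -2 | iter idx=0: | result := 4 | total := 21 | result 25
3 vs 25 — the two versions disagree here.
verdict: not equivalent; witness: base=-3, step=-3


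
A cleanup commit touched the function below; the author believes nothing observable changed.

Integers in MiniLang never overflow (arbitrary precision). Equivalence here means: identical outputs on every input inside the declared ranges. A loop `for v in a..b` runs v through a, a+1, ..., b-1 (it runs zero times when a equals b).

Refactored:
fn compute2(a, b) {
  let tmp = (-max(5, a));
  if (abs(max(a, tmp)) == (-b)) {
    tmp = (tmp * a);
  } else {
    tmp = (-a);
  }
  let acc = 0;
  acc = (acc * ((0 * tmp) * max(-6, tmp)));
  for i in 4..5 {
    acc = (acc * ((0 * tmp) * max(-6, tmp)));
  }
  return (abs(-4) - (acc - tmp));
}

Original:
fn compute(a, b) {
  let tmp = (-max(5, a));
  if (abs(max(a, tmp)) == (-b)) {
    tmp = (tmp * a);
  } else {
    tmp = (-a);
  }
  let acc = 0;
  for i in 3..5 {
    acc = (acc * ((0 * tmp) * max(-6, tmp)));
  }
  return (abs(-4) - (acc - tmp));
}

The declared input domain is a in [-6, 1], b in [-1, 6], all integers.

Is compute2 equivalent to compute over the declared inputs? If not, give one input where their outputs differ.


Reading the diff, among the changes: min/max/abs usage differs; also statement counts differ; also loop structure differs; also constant usage differs; also arithmetic usage differs.
Spot check at a=-3, b=5 — compute: tmp=-5, then (abs(max(a, tmp)) == (-b)) is false, then tmp=3, then acc=0, then (i=3), then acc=0, then (i=4), then acc=0, then returns 7. compute2: tmp=-5, then (abs(max(a, tmp)) == (-b)) is false, then tmp=3, then acc=0, then acc=0, then (i=4), then acc=0, then returns 7. Both give 7.
An exhaustive pass over the 64 declared inputs shows identical outputs.
verdict: equivalent


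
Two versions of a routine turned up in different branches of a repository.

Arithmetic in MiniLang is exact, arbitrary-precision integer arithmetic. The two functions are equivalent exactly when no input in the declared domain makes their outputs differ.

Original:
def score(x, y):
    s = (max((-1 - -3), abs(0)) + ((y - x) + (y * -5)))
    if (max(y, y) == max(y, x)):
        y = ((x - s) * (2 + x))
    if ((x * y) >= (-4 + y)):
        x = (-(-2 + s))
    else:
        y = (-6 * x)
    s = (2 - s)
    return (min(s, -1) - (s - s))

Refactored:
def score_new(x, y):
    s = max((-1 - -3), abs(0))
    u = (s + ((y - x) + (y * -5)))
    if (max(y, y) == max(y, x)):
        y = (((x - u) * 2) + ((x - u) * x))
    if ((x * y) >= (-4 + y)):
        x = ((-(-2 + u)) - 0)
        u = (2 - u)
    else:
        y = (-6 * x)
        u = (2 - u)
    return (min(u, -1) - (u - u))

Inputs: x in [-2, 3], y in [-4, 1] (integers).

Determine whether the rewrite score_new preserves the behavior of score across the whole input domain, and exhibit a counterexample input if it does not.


Comparing the listings, the differences include: statement counts differ; also arithmetic usage differs; also local variable names differ; also constant usage differs.
As a probe, take x=-2, y=0: score runs s=4, then (max(y, y) == max(y, x)) is true, then y=0, then ((x * y) >= (-4 + y)) is true, then x=-2, then s=-2, then returns -2; score_new runs s=2, then u=4, then (max(y, y) == max(y, x)) is true, then y=0, then ((x * y) >= (-4 + y)) is true, then x=-2, then u=-2, then returns -2; both end at -2.
Across all 36 domain points the two functions coincide.
verdict: equivalent


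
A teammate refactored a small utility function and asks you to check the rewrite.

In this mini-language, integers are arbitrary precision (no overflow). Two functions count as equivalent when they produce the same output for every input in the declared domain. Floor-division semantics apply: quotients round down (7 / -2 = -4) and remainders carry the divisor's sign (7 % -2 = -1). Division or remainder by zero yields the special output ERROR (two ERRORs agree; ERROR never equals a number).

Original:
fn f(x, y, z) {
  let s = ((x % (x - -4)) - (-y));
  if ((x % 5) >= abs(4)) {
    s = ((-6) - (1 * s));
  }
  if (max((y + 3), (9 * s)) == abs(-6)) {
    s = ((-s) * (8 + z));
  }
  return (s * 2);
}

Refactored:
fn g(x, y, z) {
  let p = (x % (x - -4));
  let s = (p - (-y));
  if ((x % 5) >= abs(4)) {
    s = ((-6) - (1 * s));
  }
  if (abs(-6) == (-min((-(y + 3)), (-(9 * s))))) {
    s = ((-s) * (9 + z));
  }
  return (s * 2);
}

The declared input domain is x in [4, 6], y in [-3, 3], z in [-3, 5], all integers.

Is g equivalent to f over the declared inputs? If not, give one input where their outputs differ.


Not equivalent: x=4, y=3, z=-3 separates them (130 vs 156).
f: s becomes 7; next ((x % 5) >= abs(4)) evaluates to true; next s becomes -13; next (max((y + 3), (9 * s)) == abs(-6)) evaluates to true; next s becomes 65; next final value 130
g: p becomes 4; next s becomes 7; next ((x % 5) >= abs(4)) evaluates to true; next s becomes -13; next (abs(-6) == (-min((-(y + 3)), (-(9 * s))))) evaluates to true; next s becomes 78; next final value 156
verdict: not equivalent; witness: x=4, y=3, z=-3


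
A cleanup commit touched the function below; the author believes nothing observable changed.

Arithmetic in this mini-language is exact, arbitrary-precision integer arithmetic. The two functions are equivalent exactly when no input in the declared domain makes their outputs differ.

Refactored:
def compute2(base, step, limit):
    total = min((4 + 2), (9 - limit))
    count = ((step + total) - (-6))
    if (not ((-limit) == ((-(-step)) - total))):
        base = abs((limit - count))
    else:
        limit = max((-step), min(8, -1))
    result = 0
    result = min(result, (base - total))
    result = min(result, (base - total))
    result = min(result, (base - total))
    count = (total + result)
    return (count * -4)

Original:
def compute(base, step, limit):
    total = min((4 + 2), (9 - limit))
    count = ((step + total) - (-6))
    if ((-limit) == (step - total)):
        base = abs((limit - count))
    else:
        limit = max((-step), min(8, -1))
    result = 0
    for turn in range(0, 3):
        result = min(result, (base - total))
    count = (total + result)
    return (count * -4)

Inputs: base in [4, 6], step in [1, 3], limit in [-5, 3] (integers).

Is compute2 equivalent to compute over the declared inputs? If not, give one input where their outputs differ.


The rewrite breaks on base=4, step=1, limit=-5, where the results are -16 and -24.
compute: total becomes 6; next count becomes 13; next ((-limit) == (step - total)) evaluates to false; next limit becomes -1; next result becomes 0; next at turn=0:; next result becomes -2; next at turn=1:; next result becomes -2; next at turn=2:; next result becomes -2; next count becomes 4; next final value -16
compute2: total becomes 6; next count becomes 13; next (not ((-limit) == ((-(-step)) - total))) evaluates to true; next base becomes 18; next result becomes 0; next result becomes 0; next result becomes 0; next result becomes 0; next count becomes 6; next final value -24
verdict: not equivalent; witness: base=4, step=1, limit=-5


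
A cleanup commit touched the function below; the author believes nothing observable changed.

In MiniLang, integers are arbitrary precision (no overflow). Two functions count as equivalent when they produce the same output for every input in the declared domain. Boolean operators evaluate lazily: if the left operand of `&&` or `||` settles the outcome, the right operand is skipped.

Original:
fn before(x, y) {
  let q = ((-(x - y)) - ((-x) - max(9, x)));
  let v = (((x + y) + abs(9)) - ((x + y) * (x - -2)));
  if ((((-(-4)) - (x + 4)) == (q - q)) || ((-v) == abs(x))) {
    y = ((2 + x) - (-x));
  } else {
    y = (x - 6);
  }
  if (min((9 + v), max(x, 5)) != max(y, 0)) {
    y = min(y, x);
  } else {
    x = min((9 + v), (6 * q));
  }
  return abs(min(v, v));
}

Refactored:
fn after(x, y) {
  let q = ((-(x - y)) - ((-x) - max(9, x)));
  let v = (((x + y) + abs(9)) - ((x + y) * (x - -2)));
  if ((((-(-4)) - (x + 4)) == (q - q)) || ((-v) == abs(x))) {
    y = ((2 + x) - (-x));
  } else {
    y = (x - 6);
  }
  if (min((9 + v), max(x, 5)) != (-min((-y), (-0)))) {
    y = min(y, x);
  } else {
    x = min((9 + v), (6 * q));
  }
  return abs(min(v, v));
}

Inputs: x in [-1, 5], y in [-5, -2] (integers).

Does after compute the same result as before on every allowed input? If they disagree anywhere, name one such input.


The two versions differ — the changes include min/max/abs usage differs.
As a probe, take x=1, y=-4: before runs q = 5; v = 15; ((((-(-4)) - (x + 4)) == (q - q)) || ((-v) == abs(x))) -> false; y = -5; (min((9 + v), max(x, 5)) != max(y, 0)) -> true; y = -5; return 15; after runs q = 5; v = 15; ((((-(-4)) - (x + 4)) == (q - q)) || ((-v) == abs(x))) -> false; y = -5; (min((9 + v), max(x, 5)) != (-min((-y), (-0)))) -> true; y = -5; return 15; both end at 15.
Across all 28 domain points the two functions coincide.
verdict: equivalent


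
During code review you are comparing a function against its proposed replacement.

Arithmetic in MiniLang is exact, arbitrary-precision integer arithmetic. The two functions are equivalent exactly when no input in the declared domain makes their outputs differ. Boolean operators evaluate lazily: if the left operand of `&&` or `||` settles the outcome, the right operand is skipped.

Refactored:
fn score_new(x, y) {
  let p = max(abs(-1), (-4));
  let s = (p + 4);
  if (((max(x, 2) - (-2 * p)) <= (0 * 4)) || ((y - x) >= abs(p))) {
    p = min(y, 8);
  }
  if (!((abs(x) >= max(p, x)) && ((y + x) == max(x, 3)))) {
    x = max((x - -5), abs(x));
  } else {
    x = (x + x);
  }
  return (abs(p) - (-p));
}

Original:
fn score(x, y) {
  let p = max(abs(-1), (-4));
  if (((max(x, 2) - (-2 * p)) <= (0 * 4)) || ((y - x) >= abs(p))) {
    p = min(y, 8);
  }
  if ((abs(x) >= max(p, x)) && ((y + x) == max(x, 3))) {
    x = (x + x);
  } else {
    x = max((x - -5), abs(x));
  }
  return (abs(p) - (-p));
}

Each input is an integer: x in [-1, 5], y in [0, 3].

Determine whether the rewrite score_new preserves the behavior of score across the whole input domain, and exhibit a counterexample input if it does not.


Equivalent — the differences include arithmetic usage differs; and local variable names differ; and boolean connective usage differs; and constant usage differs; and statement counts differ, yet no declared input distinguishes the two.
One worked example (x=-1, y=0) — score: p becomes 1; next (((max(x, 2) - (-2 * p)) <= (0 * 4)) || ((y - x) >= abs(p))) evaluates to true; next p becomes 0; next ((abs(x) >= max(p, x)) && ((y + x) == max(x, 3))) evaluates to false; next x becomes 4; next final value 0; score_new: p becomes 1; next s becomes 5; next (((max(x, 2) - (-2 * p)) <= (0 * 4)) || ((y - x) >= abs(p))) evaluates to true; next p becomes 0; next (!((abs(x) >= max(p, x)) && ((y + x) == max(x, 3)))) evaluates to true; next x becomes 4; next final value 0; agreement on 0.
Sweeping the whole domain (28 inputs) finds no disagreement.
verdict: equivalent
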